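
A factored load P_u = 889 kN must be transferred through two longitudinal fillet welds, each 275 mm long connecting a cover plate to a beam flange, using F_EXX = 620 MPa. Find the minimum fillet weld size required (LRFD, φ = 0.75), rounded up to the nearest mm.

Total weld length L = 550 mm.
Required throat t_e = P_u / (φ × 0.6 F_EXX × L) = 889 / (0.75 × 0.6 × 620 × 550 × 10⁻³) = 5.793 mm.
Required leg w = t_e / 0.707 = 8.194 mm → use 9 mm.

w = 9 mm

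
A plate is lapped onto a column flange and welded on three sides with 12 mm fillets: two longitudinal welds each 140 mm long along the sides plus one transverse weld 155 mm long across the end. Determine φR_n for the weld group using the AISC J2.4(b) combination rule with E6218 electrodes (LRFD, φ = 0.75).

φR_n ≈ 1110 kN

E62XX → F_EXX = 620 MPa.
t_e = 0.707 × 12 = 8.484 mm.
R_nwl = 0.6 × 620 × 8.484 × 280 × 10⁻³ = 883.7 kN (longitudinal, 2 welds).
R_nwt = 0.6 × 620 × 8.484 × 155 × 10⁻³ = 489.2 kN (transverse, base value).
(i) R_nwl + R_nwt = 1373 kN; (ii) 0.85 R_nwl + 1.5 R_nwt = 1485 kN.
R_n = max = 1485 kN [governs: (ii)]; φR_n = 1114 kN.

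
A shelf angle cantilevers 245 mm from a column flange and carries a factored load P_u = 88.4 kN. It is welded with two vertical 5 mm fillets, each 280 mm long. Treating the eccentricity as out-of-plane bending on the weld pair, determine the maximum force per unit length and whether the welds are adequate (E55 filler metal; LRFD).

f_max ≈ 844 N/mm; adequate

E55XX → F_EXX = 550 MPa.
L_w = 2 × 280 = 560 mm; section modulus (unit throat) S = 2 × L²/6 = 26130 mm².
Direct shear f_v = P/L_w = 88.4×10³/560 = 157.9 N/mm.
Moment M = P × e = 88.4×10³ × 245 = 21658000 N·mm; bending f_b = M/S = 828.8 N/mm.
f_max = √(f_v² + f_b²) = √(157.9² + 828.8²) = 843.7 N/mm.
φr_n = 0.75 × 0.6 × 550 × (0.707 × 5) = 874.9 N/mm → adequate.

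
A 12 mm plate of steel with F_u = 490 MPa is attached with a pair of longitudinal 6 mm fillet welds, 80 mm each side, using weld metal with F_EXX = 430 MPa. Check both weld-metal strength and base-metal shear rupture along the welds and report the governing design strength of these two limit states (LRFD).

φR_n ≈ 131 kN (weld metal governs)

t_e = 0.707 × 6 = 4.242 mm; L = 160 mm.
Weld metal: φR_n = 0.75 × 0.6 × 430 × 4.242 × 160 × 10⁻³ = 131.3 kN.
Base metal (shear rupture): φR_n = 0.75 × 0.6 × 490 × 12 × 160 × 10⁻³ = 423.4 kN.
Governing: weld metal.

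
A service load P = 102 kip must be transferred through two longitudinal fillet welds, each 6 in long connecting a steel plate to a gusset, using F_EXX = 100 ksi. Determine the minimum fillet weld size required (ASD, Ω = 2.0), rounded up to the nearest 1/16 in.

w = 7/16 in

Total weld length L = 12 in.
Required throat t_e = P × Ω / (0.6 F_EXX × L) = 102 × 2.0 / (0.6 × 100 × 12) = 0.2833 in.
Required leg w = t_e / 0.707 = 0.4008 in → use 7/16 in.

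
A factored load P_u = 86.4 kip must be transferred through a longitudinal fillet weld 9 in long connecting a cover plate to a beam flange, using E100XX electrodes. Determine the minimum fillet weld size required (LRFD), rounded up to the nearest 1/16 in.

w = 5/16 in

E100XX → F_EXX = 100 ksi.
Total weld length L = 9 in.
Required throat t_e = P_u / (φ × 0.6 F_EXX × L) = 86.4 / (0.75 × 0.6 × 100 × 9) = 0.2133 in.
Required leg w = t_e / 0.707 = 0.3017 in → use 5/16 in.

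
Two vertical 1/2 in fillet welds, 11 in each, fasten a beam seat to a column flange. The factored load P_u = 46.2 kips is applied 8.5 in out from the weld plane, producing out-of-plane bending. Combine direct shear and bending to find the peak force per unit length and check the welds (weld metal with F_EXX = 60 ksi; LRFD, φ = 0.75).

L_w = 2 × 11 = 22 in; section modulus (unit throat) S = 2 × L²/6 = 40.33 in².
Direct shear f_v = P/L_w = 46.2/22 = 2.1 kip/in.
Moment M = P × e = 46.2 × 8.5 = 392.7 kip·in; bending f_b = M/S = 9.736 kip/in.
f_max = √(f_v² + f_b²) = √(2.1² + 9.736²) = 9.96 kip/in.
φr_n = 0.75 × 0.6 × 60 × (0.707 × 0.5) = 9.544 kip/in → NOT adequate.

f_max ≈ 9.96 kip/in; NOT adequate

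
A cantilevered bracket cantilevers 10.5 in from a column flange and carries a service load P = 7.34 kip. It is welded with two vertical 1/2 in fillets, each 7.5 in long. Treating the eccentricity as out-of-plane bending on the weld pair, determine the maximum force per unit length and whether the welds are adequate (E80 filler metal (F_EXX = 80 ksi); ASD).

L_w = 2 × 7.5 = 15 in; section modulus (unit throat) S = 2 × L²/6 = 18.75 in².
Direct shear f_v = P/L_w = 7.34/15 = 0.4893 kip/in.
Moment M = P × e = 7.34 × 10.5 = 77.07 kip·in; bending f_b = M/S = 4.11 kip/in.
f_max = √(f_v² + f_b²) = √(0.4893² + 4.11²) = 4.139 kip/in.
r_n/Ω = (1/2.0) × 0.6 × 80 × (0.707 × 0.5) = 8.484 kip/in → adequate.

f_max ≈ 4.14 kip/in; adequate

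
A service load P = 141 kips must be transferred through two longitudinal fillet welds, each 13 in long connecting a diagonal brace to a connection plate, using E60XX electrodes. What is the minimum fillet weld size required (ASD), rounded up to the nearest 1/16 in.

E60XX → F_EXX = 60 ksi.
Total weld length L = 26 in.
Required throat t_e = P × Ω / (0.6 F_EXX × L) = 141 × 2.0 / (0.6 × 60 × 26) = 0.3013 in.
Required leg w = t_e / 0.707 = 0.4261 in → use 7/16 in.

w = 7/16 in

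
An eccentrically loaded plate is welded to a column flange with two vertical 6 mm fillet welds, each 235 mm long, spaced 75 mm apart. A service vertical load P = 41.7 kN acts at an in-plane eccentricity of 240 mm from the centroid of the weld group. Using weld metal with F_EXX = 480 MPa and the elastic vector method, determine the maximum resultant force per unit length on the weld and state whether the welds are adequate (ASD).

Total weld length L_w = 470 mm. Treat welds as unit-width lines.
Polar moment about centroid: J = 2[d³/12 + d(b/2)²] = 2[235³/12 + 235×37.5²] = 2824000 mm³.
Direct shear f_v = P/L_w = 41.7×10³ / 470 = 88.72 N/mm (vertical).
Torsion M = P·e = 41.7×10³ × 240 = 10008000 N·mm.
Critical point at (x, y) = (37.5, 117.5) from centroid. f_tx = M·y/J = 416.4 N/mm; f_ty = M·x/J = 132.9 N/mm.
Resultant f_max = √[f_tx² + (f_v + f_ty)²] = √[416.4² + (88.72 + 132.9)²] = 471.7 N/mm.
Capacity per unit length: r_n/Ω = (1/2.0) × 0.6 × 480 × (0.707 × 6) = 610.8 N/mm.
471.7 ≤ 610.8 → adequate.

f_max ≈ 472 N/mm; adequate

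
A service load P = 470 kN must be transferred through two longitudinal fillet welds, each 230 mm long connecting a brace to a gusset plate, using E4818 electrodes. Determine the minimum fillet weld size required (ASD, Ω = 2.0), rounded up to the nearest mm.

E48XX → F_EXX = 480 MPa.
Total weld length L = 460 mm.
Required throat t_e = P × Ω / (0.6 F_EXX × L) = 470 × 2.0 / (0.6 × 480 × 460 × 10⁻³) = 7.095 mm.
Required leg w = t_e / 0.707 = 10.04 mm → use 11 mm.

w = 11 mm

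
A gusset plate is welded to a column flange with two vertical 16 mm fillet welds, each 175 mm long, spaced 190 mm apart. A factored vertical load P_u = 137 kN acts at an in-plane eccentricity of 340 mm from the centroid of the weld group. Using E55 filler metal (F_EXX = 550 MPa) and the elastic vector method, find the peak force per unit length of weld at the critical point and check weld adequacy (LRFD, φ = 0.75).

Total weld length L_w = 350 mm. Treat welds as unit-width lines.
Polar moment about centroid: J = 2[d³/12 + d(b/2)²] = 2[175³/12 + 175×95²] = 4052000 mm³.
Direct shear f_v = P/L_w = 137×10³ / 350 = 391.4 N/mm (vertical).
Torsion M = P·e = 137×10³ × 340 = 46580000 N·mm.
Critical point at (x, y) = (95, 87.5) from centroid. f_tx = M·y/J = 1006 N/mm; f_ty = M·x/J = 1092 N/mm.
Resultant f_max = √[f_tx² + (f_v + f_ty)²] = √[1006² + (391.4 + 1092)²] = 1792 N/mm.
Capacity per unit length: φr_n = 0.75 × 0.6 × 550 × (0.707 × 16) = 2800 N/mm.
1792 ≤ 2800 → adequate.

f_max ≈ 1790 N/mm; adequate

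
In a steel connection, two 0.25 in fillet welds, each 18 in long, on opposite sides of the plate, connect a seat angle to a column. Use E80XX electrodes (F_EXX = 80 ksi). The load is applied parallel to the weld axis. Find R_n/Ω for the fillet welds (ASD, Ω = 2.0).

Effective throat t_e = 0.707 × 0.25 = 0.1767 in.
Total length L = 36 in; A_we = 0.1767 × 36 = 6.363 in².
F_nw = 0.6 F_EXX = 0.6 × 80 = 48 ksi.
R_n = 48 × 6.363 = 305.4 kips; R_n/Ω = 305.4/2.0 = 152.7 kips.

R_n/Ω ≈ 153 kips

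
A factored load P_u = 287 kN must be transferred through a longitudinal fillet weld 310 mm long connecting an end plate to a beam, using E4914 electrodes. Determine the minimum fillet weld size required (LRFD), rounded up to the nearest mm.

w = 6 mm

E49XX → F_EXX = 490 MPa.
Total weld length L = 310 mm.
Required throat t_e = P_u / (φ × 0.6 F_EXX × L) = 287 / (0.75 × 0.6 × 490 × 310 × 10⁻³) = 4.199 mm.
Required leg w = t_e / 0.707 = 5.939 mm → use 6 mm.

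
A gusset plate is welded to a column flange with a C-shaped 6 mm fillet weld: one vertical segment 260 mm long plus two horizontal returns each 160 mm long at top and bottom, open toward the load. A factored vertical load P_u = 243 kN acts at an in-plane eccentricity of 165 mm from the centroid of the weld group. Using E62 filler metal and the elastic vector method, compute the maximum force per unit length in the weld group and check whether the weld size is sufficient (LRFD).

E62XX → F_EXX = 620 MPa.
Total weld length L_w = 580 mm. Treat welds as unit-width lines.
Centroid: x̄ = 2×160×80 / 580 = 44.14 mm from the vertical weld.
Polar moment about centroid: J = I_x + I_y = [260³/12 + 2×160×130²] + [260×44.14² + 2(160³/12 + 160×35.86²)] = 8473000 mm³.
Direct shear f_v = P/L_w = 243×10³ / 580 = 419 N/mm (vertical).
Torsion M = P·e = 243×10³ × 165 = 40095000 N·mm.
Critical point at (x, y) = (115.9, 130) from centroid. f_tx = M·y/J = 615.1 N/mm; f_ty = M·x/J = 548.2 N/mm.
Resultant f_max = √[f_tx² + (f_v + f_ty)²] = √[615.1² + (419 + 548.2)²] = 1146 N/mm.
Capacity per unit length: φr_n = 0.75 × 0.6 × 620 × (0.707 × 6) = 1184 N/mm.
1146 ≤ 1184 → adequate.

f_max ≈ 1150 N/mm; adequate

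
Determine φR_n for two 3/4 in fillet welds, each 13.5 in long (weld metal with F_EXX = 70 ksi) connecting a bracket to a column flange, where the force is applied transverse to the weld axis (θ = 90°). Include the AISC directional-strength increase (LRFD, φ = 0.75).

t_e = 0.707 × 0.75 = 0.5302 in; A_we = 0.5302 × 27 = 14.32 in².
Directional factor: 1.0 + 0.5 sin^1.5(90°) = 1.5.
F_nw = 0.6 × 70 × 1.5 = 63 ksi.
φR_n = 0.75 × 63 × 14.32 = 676.5 kips.

φR_n ≈ 676 kips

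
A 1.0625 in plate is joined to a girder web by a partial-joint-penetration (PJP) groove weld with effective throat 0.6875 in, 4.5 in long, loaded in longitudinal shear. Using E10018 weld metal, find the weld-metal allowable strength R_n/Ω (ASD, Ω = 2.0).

R_n/Ω ≈ 92.8 kip

E100XX → F_EXX = 100 ksi.
Effective throat (given) t_e = 0.6875 in.
A_we = 0.6875 × 4.5 = 3.094 in².
F_nw = 0.6 F_EXX = 60 ksi.
R_n/Ω = (60 × 3.094) / 2.0 = 92.81 kip.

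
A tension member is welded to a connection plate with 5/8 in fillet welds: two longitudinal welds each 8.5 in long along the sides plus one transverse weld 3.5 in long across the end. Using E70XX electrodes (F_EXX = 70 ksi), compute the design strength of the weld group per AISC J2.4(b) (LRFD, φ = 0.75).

t_e = 0.707 × 0.625 = 0.4419 in.
R_nwl = 0.6 × 70 × 0.4419 × 17 = 315.5 kips (longitudinal, 2 welds).
R_nwt = 0.6 × 70 × 0.4419 × 3.5 = 64.96 kips (transverse, base value).
(i) R_nwl + R_nwt = 380.5 kips; (ii) 0.85 R_nwl + 1.5 R_nwt = 365.6 kips.
R_n = max = 380.5 kips [governs: (i)]; φR_n = 285.3 kips.

φR_n ≈ 285 kips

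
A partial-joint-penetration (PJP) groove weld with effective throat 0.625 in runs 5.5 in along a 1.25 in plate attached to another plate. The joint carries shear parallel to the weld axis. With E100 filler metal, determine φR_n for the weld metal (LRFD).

φR_n ≈ 155 kip

E100XX → F_EXX = 100 ksi.
Effective throat (given) t_e = 0.625 in.
A_we = 0.625 × 5.5 = 3.438 in².
F_nw = 0.6 F_EXX = 60 ksi.
φR_n = 0.75 × 60 × 3.438 = 154.7 kip.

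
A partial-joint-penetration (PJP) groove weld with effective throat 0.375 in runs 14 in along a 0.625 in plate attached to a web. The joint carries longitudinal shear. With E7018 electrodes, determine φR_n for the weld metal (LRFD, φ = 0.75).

φR_n ≈ 165 kip

E70XX → F_EXX = 70 ksi.
Effective throat (given) t_e = 0.375 in.
A_we = 0.375 × 14 = 5.25 in².
F_nw = 0.6 F_EXX = 42 ksi.
φR_n = 0.75 × 42 × 5.25 = 165.4 kip.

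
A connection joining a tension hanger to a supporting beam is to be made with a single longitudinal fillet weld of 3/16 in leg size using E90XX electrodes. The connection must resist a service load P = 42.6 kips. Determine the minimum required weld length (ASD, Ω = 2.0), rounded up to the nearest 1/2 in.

E90XX → F_EXX = 90 ksi.
Throat t_e = 0.707 × 0.1875 = 0.1326 in.
r_n/Ω = (0.6 × 90 × 0.1326) / 2.0 = 3.579 kip/in.
L_req = P / (r_n/Ω) = 42.6 / 3.579 = 11.9 in total.
Round up → use L = 12 in.

L = 12 in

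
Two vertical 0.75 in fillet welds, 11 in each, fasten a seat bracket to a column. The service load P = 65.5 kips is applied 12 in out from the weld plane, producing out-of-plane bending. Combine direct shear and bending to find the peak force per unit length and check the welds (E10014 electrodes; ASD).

E100XX → F_EXX = 100 ksi.
L_w = 2 × 11 = 22 in; section modulus (unit throat) S = 2 × L²/6 = 40.33 in².
Direct shear f_v = P/L_w = 65.5/22 = 2.977 kip/in.
Moment M = P × e = 65.5 × 12 = 786 kip·in; bending f_b = M/S = 19.49 kip/in.
f_max = √(f_v² + f_b²) = √(2.977² + 19.49²) = 19.71 kip/in.
r_n/Ω = (1/2.0) × 0.6 × 100 × (0.707 × 0.75) = 15.91 kip/in → NOT adequate.

f_max ≈ 19.7 kip/in; NOT adequate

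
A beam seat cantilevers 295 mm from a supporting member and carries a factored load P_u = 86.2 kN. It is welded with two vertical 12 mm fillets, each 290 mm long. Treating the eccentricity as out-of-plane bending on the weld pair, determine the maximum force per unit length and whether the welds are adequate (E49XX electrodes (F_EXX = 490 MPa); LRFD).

L_w = 2 × 290 = 580 mm; section modulus (unit throat) S = 2 × L²/6 = 28030 mm².
Direct shear f_v = P/L_w = 86.2×10³/580 = 148.6 N/mm.
Moment M = P × e = 86.2×10³ × 295 = 25429000 N·mm; bending f_b = M/S = 907.1 N/mm.
f_max = √(f_v² + f_b²) = √(148.6² + 907.1²) = 919.2 N/mm.
φr_n = 0.75 × 0.6 × 490 × (0.707 × 12) = 1871 N/mm → adequate.

f_max ≈ 919 N/mm; adequate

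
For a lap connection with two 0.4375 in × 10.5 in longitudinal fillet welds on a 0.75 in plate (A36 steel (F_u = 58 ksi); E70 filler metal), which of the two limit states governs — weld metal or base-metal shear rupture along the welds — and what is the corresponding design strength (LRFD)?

φR_n ≈ 205 kips (weld metal governs)

E70XX → F_EXX = 70 ksi.
t_e = 0.707 × 0.4375 = 0.3093 in; L = 21 in.
Weld metal: φR_n = 0.75 × 0.6 × 70 × 0.3093 × 21 = 204.6 kips.
Base metal (shear rupture): φR_n = 0.75 × 0.6 × 58 × 0.75 × 21 = 411.1 kips.
Governing: weld metal.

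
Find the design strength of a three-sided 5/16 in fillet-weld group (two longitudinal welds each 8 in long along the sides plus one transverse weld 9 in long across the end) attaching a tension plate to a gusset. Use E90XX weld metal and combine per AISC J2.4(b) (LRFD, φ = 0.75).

φR_n ≈ 242 kip

E90XX → F_EXX = 90 ksi.
t_e = 0.707 × 0.3125 = 0.2209 in.
R_nwl = 0.6 × 90 × 0.2209 × 16 = 190.9 kip (longitudinal, 2 welds).
R_nwt = 0.6 × 90 × 0.2209 × 9 = 107.4 kip (transverse, base value).
(i) R_nwl + R_nwt = 298.3 kip; (ii) 0.85 R_nwl + 1.5 R_nwt = 323.3 kip.
R_n = max = 323.3 kip [governs: (ii)]; φR_n = 242.5 kip.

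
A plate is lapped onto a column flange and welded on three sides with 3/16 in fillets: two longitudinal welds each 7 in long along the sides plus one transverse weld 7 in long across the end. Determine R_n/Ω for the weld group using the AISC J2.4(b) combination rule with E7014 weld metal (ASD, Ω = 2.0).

E70XX → F_EXX = 70 ksi.
t_e = 0.707 × 0.1875 = 0.1326 in.
R_nwl = 0.6 × 70 × 0.1326 × 14 = 77.95 kips (longitudinal, 2 welds).
R_nwt = 0.6 × 70 × 0.1326 × 7 = 38.97 kips (transverse, base value).
(i) R_nwl + R_nwt = 116.9 kips; (ii) 0.85 R_nwl + 1.5 R_nwt = 124.7 kips.
R_n = max = 124.7 kips [governs: (ii)]; R_n/Ω = 62.36 kips.

R_n/Ω ≈ 62.4 kips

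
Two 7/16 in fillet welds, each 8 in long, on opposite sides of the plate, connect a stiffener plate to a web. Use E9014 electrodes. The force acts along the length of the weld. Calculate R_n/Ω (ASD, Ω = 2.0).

E90XX → F_EXX = 90 ksi.
Effective throat t_e = 0.707 × 0.4375 = 0.3093 in.
Total length L = 16 in; A_we = 0.3093 × 16 = 4.949 in².
F_nw = 0.6 F_EXX = 0.6 × 90 = 54 ksi.
R_n = 54 × 4.949 = 267.2 kip; R_n/Ω = 267.2/2.0 = 133.6 kip.

R_n/Ω ≈ 134 kip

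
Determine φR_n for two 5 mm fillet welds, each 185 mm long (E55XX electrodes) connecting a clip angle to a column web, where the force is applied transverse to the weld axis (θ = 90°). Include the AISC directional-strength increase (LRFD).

φR_n ≈ 486 kN

E55XX → F_EXX = 550 MPa.
t_e = 0.707 × 5 = 3.535 mm; A_we = 3.535 × 370 = 1308 mm².
Directional factor: 1.0 + 0.5 sin^1.5(90°) = 1.5.
F_nw = 0.6 × 550 × 1.5 = 495 MPa.
φR_n = 0.75 × 495 × 1308 × 10⁻³ = 485.6 kN.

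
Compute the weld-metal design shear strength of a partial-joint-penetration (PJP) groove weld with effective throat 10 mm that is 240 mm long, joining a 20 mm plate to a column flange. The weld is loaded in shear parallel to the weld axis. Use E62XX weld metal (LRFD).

φR_n ≈ 670 kN

E62XX → F_EXX = 620 MPa.
Effective throat (given) t_e = 10 mm.
A_we = 10 × 240 = 2400 mm².
F_nw = 0.6 F_EXX = 372 MPa.
φR_n = 0.75 × 372 × 2400 × 10⁻³ = 669.6 kN.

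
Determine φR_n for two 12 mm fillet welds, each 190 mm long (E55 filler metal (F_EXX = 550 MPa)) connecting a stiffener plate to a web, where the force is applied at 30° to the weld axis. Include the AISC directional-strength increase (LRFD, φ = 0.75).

φR_n ≈ 939 kN

t_e = 0.707 × 12 = 8.484 mm; A_we = 8.484 × 380 = 3224 mm².
Directional factor: 1.0 + 0.5 sin^1.5(30°) = 1.177.
F_nw = 0.6 × 550 × 1.177 = 388.3 MPa.
φR_n = 0.75 × 388.3 × 3224 × 10⁻³ = 939 kN.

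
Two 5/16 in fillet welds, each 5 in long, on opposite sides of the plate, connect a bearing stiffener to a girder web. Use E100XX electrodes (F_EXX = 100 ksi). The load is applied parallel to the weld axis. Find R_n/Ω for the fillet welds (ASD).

R_n/Ω ≈ 66.3 kip

Effective throat t_e = 0.707 × 0.3125 = 0.2209 in.
Total length L = 10 in; A_we = 0.2209 × 10 = 2.209 in².
F_nw = 0.6 F_EXX = 0.6 × 100 = 60 ksi.
R_n = 60 × 2.209 = 132.6 kip; R_n/Ω = 132.6/2.0 = 66.28 kip.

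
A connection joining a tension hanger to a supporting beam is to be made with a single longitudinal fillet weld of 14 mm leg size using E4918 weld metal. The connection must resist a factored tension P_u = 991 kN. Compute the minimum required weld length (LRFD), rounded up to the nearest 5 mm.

E49XX → F_EXX = 490 MPa.
Throat t_e = 0.707 × 14 = 9.898 mm.
φr_n = 0.75 × 0.6 × 490 × 9.898 × 10⁻³ = 2.183 kN/mm.
L_req = P_u / φr_n = 991 / 2.183 = 454.1 mm total.
Round up → use L = 455 mm.

L = 455 mm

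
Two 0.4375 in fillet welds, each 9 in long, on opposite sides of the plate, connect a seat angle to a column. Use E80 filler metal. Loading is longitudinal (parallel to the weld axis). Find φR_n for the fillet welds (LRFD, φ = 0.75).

φR_n ≈ 200 kips

E80XX → F_EXX = 80 ksi.
Effective throat t_e = 0.707 × 0.4375 = 0.3093 in.
Total length L = 18 in; A_we = 0.3093 × 18 = 5.568 in².
F_nw = 0.6 F_EXX = 0.6 × 80 = 48 ksi.
φR_n = 0.75 × 48 × 5.568 = 200.4 kips.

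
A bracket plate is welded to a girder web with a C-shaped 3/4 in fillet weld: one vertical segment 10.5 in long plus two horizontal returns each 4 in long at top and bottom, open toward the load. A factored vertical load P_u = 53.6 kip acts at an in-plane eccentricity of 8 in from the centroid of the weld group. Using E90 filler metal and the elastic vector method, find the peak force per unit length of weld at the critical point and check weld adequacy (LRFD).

E90XX → F_EXX = 90 ksi.
Total weld length L_w = 18.5 in. Treat welds as unit-width lines.
Centroid: x̄ = 2×4×2 / 18.5 = 0.8649 in from the vertical weld.
Polar moment about centroid: J = I_x + I_y = [10.5³/12 + 2×4×5.25²] + [10.5×0.8649² + 2(4³/12 + 4×1.135²)] = 345.8 in³.
Direct shear f_v = P/L_w = 53.6 / 18.5 = 2.897 kip/in (vertical).
Torsion M = P·e = 53.6 × 8 = 428.8 kip·in.
Critical point at (x, y) = (3.135, 5.25) from centroid. f_tx = M·y/J = 6.51 kip/in; f_ty = M·x/J = 3.888 kip/in.
Resultant f_max = √[f_tx² + (f_v + f_ty)²] = √[6.51² + (2.897 + 3.888)²] = 9.403 kip/in.
Capacity per unit length: φr_n = 0.75 × 0.6 × 90 × (0.707 × 0.75) = 21.48 kip/in.
9.403 ≤ 21.48 → adequate.

f_max ≈ 9.4 kip/in; adequate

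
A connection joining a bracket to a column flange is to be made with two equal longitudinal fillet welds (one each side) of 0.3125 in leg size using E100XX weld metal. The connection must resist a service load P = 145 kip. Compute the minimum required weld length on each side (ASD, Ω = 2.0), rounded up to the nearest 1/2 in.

E100XX → F_EXX = 100 ksi.
Throat t_e = 0.707 × 0.3125 = 0.2209 in.
r_n/Ω = (0.6 × 100 × 0.2209) / 2.0 = 6.628 kip/in.
L_req = P / (r_n/Ω) = 145 / 6.628 = 21.88 in total.
Per side: 21.88 / 2 = 10.94 in.
Round up → use L = 11 in on each side.

L = 11 in on each side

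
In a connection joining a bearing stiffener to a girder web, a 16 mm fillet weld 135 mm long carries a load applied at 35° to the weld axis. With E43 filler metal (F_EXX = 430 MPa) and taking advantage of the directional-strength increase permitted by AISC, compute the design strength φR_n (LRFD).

φR_n ≈ 360 kN

t_e = 0.707 × 16 = 11.31 mm; A_we = 11.31 × 135 = 1527 mm².
Directional factor: 1.0 + 0.5 sin^1.5(35°) = 1.217.
F_nw = 0.6 × 430 × 1.217 = 314 MPa.
φR_n = 0.75 × 314 × 1527 × 10⁻³ = 359.7 kN.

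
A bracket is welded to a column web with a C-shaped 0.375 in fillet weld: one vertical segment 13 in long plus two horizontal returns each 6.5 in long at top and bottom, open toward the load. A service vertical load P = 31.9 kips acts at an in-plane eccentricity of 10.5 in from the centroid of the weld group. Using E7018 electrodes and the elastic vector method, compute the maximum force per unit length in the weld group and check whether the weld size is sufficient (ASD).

E70XX → F_EXX = 70 ksi.
Total weld length L_w = 26 in. Treat welds as unit-width lines.
Centroid: x̄ = 2×6.5×3.25 / 26 = 1.625 in from the vertical weld.
Polar moment about centroid: J = I_x + I_y = [13³/12 + 2×6.5×6.5²] + [13×1.625² + 2(6.5³/12 + 6.5×1.625²)] = 846.8 in³.
Direct shear f_v = P/L_w = 31.9 / 26 = 1.227 kip/in (vertical).
Torsion M = P·e = 31.9 × 10.5 = 334.95 kip·in.
Critical point at (x, y) = (4.875, 6.5) from centroid. f_tx = M·y/J = 2.571 kip/in; f_ty = M·x/J = 1.928 kip/in.
Resultant f_max = √[f_tx² + (f_v + f_ty)²] = √[2.571² + (1.227 + 1.928)²] = 4.07 kip/in.
Capacity per unit length: r_n/Ω = (1/2.0) × 0.6 × 70 × (0.707 × 0.375) = 5.568 kip/in.
4.07 ≤ 5.568 → adequate.

f_max ≈ 4.07 kip/in; adequate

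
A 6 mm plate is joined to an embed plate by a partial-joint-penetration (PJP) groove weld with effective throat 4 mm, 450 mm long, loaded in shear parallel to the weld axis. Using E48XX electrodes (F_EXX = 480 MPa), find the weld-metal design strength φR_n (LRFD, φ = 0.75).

φR_n ≈ 389 kN

Effective throat (given) t_e = 4 mm.
A_we = 4 × 450 = 1800 mm².
F_nw = 0.6 F_EXX = 288 MPa.
φR_n = 0.75 × 288 × 1800 × 10⁻³ = 388.8 kN.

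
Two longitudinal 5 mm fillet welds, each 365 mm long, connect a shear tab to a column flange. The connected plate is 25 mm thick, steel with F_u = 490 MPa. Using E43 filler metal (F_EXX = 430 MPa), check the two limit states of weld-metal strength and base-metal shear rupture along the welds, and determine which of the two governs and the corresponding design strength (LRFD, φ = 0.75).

t_e = 0.707 × 5 = 3.535 mm; L = 730 mm.
Weld metal: φR_n = 0.75 × 0.6 × 430 × 3.535 × 730 × 10⁻³ = 499.3 kN.
Base metal (shear rupture): φR_n = 0.75 × 0.6 × 490 × 25 × 730 × 10⁻³ = 4024 kN.
Governing: weld metal.

φR_n ≈ 499 kN (weld metal governs)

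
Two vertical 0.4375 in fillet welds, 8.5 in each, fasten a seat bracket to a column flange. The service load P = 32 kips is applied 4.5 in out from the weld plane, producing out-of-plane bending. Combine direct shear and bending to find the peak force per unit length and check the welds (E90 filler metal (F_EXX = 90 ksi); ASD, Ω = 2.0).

L_w = 2 × 8.5 = 17 in; section modulus (unit throat) S = 2 × L²/6 = 24.08 in².
Direct shear f_v = P/L_w = 32/17 = 1.882 kip/in.
Moment M = P × e = 32 × 4.5 = 144 kip·in; bending f_b = M/S = 5.979 kip/in.
f_max = √(f_v² + f_b²) = √(1.882² + 5.979²) = 6.269 kip/in.
r_n/Ω = (1/2.0) × 0.6 × 90 × (0.707 × 0.4375) = 8.351 kip/in → adequate.

f_max ≈ 6.27 kip/in; adequate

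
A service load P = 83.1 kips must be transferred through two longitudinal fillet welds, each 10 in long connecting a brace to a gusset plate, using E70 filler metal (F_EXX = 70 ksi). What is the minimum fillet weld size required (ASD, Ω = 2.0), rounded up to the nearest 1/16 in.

Total weld length L = 20 in.
Required throat t_e = P × Ω / (0.6 F_EXX × L) = 83.1 × 2.0 / (0.6 × 70 × 20) = 0.1979 in.
Required leg w = t_e / 0.707 = 0.2799 in → use 5/16 in.

w = 5/16 in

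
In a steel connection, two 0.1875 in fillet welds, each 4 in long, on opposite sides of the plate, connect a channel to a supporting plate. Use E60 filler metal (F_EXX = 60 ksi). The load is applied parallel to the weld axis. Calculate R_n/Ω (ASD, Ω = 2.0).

Effective throat t_e = 0.707 × 0.1875 = 0.1326 in.
Total length L = 8 in; A_we = 0.1326 × 8 = 1.06 in².
F_nw = 0.6 F_EXX = 0.6 × 60 = 36 ksi.
R_n = 36 × 1.06 = 38.18 kip; R_n/Ω = 38.18/2.0 = 19.09 kip.

R_n/Ω ≈ 19.1 kip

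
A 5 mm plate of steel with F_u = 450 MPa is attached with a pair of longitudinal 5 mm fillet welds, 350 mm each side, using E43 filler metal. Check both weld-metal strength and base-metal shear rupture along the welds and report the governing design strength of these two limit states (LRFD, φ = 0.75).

E43XX → F_EXX = 430 MPa.
t_e = 0.707 × 5 = 3.535 mm; L = 700 mm.
Weld metal: φR_n = 0.75 × 0.6 × 430 × 3.535 × 700 × 10⁻³ = 478.8 kN.
Base metal (shear rupture): φR_n = 0.75 × 0.6 × 450 × 5 × 700 × 10⁻³ = 708.8 kN.
Governing: weld metal.

φR_n ≈ 479 kN (weld metal governs)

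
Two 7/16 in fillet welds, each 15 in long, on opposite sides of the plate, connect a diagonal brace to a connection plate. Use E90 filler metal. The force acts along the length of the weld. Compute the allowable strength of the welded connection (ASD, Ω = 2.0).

R_n/Ω ≈ 251 kips

E90XX → F_EXX = 90 ksi.
Effective throat t_e = 0.707 × 0.4375 = 0.3093 in.
Total length L = 30 in; A_we = 0.3093 × 30 = 9.279 in².
F_nw = 0.6 F_EXX = 0.6 × 90 = 54 ksi.
R_n = 54 × 9.279 = 501.1 kips; R_n/Ω = 501.1/2.0 = 250.5 kips.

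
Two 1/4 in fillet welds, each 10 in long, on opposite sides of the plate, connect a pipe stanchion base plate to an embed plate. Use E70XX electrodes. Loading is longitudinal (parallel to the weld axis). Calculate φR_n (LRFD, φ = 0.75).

φR_n ≈ 111 kip

E70XX → F_EXX = 70 ksi.
Effective throat t_e = 0.707 × 0.25 = 0.1767 in.
Total length L = 20 in; A_we = 0.1767 × 20 = 3.535 in².
F_nw = 0.6 F_EXX = 0.6 × 70 = 42 ksi.
φR_n = 0.75 × 42 × 3.535 = 111.4 kip.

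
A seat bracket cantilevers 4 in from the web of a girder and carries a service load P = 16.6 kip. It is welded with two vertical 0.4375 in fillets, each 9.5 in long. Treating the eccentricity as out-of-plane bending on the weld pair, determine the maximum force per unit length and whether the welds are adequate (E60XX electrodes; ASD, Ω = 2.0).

f_max ≈ 2.37 kip/in; adequate

E60XX → F_EXX = 60 ksi.
L_w = 2 × 9.5 = 19 in; section modulus (unit throat) S = 2 × L²/6 = 30.08 in².
Direct shear f_v = P/L_w = 16.6/19 = 0.8737 kip/in.
Moment M = P × e = 16.6 × 4 = 66.4 kip·in; bending f_b = M/S = 2.207 kip/in.
f_max = √(f_v² + f_b²) = √(0.8737² + 2.207²) = 2.374 kip/in.
r_n/Ω = (1/2.0) × 0.6 × 60 × (0.707 × 0.4375) = 5.568 kip/in → adequate.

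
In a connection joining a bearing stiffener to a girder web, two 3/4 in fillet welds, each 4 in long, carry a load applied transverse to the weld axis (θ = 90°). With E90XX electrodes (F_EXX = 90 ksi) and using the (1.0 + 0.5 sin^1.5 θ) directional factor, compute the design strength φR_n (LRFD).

t_e = 0.707 × 0.75 = 0.5302 in; A_we = 0.5302 × 8 = 4.242 in².
Directional factor: 1.0 + 0.5 sin^1.5(90°) = 1.5.
F_nw = 0.6 × 90 × 1.5 = 81 ksi.
φR_n = 0.75 × 81 × 4.242 = 257.7 kips.

φR_n ≈ 258 kips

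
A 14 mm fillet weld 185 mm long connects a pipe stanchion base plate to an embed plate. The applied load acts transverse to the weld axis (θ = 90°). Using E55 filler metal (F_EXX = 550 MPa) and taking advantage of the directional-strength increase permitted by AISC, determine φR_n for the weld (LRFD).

t_e = 0.707 × 14 = 9.898 mm; A_we = 9.898 × 185 = 1831 mm².
Directional factor: 1.0 + 0.5 sin^1.5(90°) = 1.5.
F_nw = 0.6 × 550 × 1.5 = 495 MPa.
φR_n = 0.75 × 495 × 1831 × 10⁻³ = 679.8 kN.

φR_n ≈ 680 kN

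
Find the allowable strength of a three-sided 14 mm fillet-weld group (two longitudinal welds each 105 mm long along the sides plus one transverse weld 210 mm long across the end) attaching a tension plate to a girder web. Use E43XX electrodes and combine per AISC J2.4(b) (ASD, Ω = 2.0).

E43XX → F_EXX = 430 MPa.
t_e = 0.707 × 14 = 9.898 mm.
R_nwl = 0.6 × 430 × 9.898 × 210 × 10⁻³ = 536.3 kN (longitudinal, 2 welds).
R_nwt = 0.6 × 430 × 9.898 × 210 × 10⁻³ = 536.3 kN (transverse, base value).
(i) R_nwl + R_nwt = 1073 kN; (ii) 0.85 R_nwl + 1.5 R_nwt = 1260 kN.
R_n = max = 1260 kN [governs: (ii)]; R_n/Ω = 630.1 kN.

R_n/Ω ≈ 630 kN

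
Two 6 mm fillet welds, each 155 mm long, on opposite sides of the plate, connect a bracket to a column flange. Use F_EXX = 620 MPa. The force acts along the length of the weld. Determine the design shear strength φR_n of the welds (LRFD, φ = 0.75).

φR_n ≈ 367 kN

Effective throat t_e = 0.707 × 6 = 4.242 mm.
Total length L = 310 mm; A_we = 4.242 × 310 = 1315 mm².
F_nw = 0.6 F_EXX = 0.6 × 620 = 372 MPa.
φR_n = 0.75 × 372 × 1315 × 10⁻³ = 366.9 kN.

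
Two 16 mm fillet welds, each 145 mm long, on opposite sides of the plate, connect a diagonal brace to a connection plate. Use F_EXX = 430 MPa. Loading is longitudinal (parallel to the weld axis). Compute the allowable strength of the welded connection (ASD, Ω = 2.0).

Effective throat t_e = 0.707 × 16 = 11.31 mm.
Total length L = 290 mm; A_we = 11.31 × 290 = 3280 mm².
F_nw = 0.6 F_EXX = 0.6 × 430 = 258 MPa.
R_n = 258 × 3280 × 10⁻³ = 846.4 kN; R_n/Ω = 846.4/2.0 = 423.2 kN.

R_n/Ω ≈ 423 kN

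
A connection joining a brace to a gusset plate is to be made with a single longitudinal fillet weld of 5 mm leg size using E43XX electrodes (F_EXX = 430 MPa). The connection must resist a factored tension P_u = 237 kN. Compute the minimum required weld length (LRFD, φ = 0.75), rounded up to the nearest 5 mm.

Throat t_e = 0.707 × 5 = 3.535 mm.
φr_n = 0.75 × 0.6 × 430 × 3.535 × 10⁻³ = 0.684 kN/mm.
L_req = P_u / φr_n = 237 / 0.684 = 346.5 mm total.
Round up → use L = 350 mm.

L = 350 mm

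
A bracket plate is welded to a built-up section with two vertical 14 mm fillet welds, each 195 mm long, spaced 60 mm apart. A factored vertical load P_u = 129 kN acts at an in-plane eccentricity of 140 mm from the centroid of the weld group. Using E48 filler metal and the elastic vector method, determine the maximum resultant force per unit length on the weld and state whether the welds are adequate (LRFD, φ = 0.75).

f_max ≈ 1300 N/mm; adequate

E48XX → F_EXX = 480 MPa.
Total weld length L_w = 390 mm. Treat welds as unit-width lines.
Polar moment about centroid: J = 2[d³/12 + d(b/2)²] = 2[195³/12 + 195×30²] = 1587000 mm³.
Direct shear f_v = P/L_w = 129×10³ / 390 = 330.8 N/mm (vertical).
Torsion M = P·e = 129×10³ × 140 = 18060000 N·mm.
Critical point at (x, y) = (30, 97.5) from centroid. f_tx = M·y/J = 1110 N/mm; f_ty = M·x/J = 341.4 N/mm.
Resultant f_max = √[f_tx² + (f_v + f_ty)²] = √[1110² + (330.8 + 341.4)²] = 1297 N/mm.
Capacity per unit length: φr_n = 0.75 × 0.6 × 480 × (0.707 × 14) = 2138 N/mm.
1297 ≤ 2138 → adequate.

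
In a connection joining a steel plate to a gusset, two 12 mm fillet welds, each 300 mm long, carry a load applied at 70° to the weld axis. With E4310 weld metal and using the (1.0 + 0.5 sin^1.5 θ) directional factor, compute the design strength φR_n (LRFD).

E43XX → F_EXX = 430 MPa.
t_e = 0.707 × 12 = 8.484 mm; A_we = 8.484 × 600 = 5090 mm².
Directional factor: 1.0 + 0.5 sin^1.5(70°) = 1.455.
F_nw = 0.6 × 430 × 1.455 = 375.5 MPa.
φR_n = 0.75 × 375.5 × 5090 × 10⁻³ = 1434 kN.

φR_n ≈ 1430 kN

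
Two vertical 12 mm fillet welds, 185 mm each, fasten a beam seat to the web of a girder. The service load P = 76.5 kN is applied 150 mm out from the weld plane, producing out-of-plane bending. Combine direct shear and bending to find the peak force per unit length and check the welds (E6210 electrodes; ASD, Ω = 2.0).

E62XX → F_EXX = 620 MPa.
L_w = 2 × 185 = 370 mm; section modulus (unit throat) S = 2 × L²/6 = 11410 mm².
Direct shear f_v = P/L_w = 76.5×10³/370 = 206.8 N/mm.
Moment M = P × e = 76.5×10³ × 150 = 11475000 N·mm; bending f_b = M/S = 1006 N/mm.
f_max = √(f_v² + f_b²) = √(206.8² + 1006²) = 1027 N/mm.
r_n/Ω = (1/2.0) × 0.6 × 620 × (0.707 × 12) = 1578 N/mm → adequate.

f_max ≈ 1030 N/mm; adequate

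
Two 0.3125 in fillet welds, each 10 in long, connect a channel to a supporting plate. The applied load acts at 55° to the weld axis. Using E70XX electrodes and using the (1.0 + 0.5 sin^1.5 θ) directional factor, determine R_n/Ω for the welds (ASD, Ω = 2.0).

E70XX → F_EXX = 70 ksi.
t_e = 0.707 × 0.3125 = 0.2209 in; A_we = 0.2209 × 20 = 4.419 in².
Directional factor: 1.0 + 0.5 sin^1.5(55°) = 1.371.
F_nw = 0.6 × 70 × 1.371 = 57.57 ksi.
R_n/Ω = (57.57 × 4.419) / 2.0 = 127.2 kip.

R_n/Ω ≈ 127 kip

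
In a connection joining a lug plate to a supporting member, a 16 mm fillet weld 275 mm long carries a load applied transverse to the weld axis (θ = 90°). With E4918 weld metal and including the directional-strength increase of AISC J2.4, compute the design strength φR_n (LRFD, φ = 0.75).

φR_n ≈ 1030 kN

E49XX → F_EXX = 490 MPa.
t_e = 0.707 × 16 = 11.31 mm; A_we = 11.31 × 275 = 3111 mm².
Directional factor: 1.0 + 0.5 sin^1.5(90°) = 1.5.
F_nw = 0.6 × 490 × 1.5 = 441 MPa.
φR_n = 0.75 × 441 × 3111 × 10⁻³ = 1029 kN.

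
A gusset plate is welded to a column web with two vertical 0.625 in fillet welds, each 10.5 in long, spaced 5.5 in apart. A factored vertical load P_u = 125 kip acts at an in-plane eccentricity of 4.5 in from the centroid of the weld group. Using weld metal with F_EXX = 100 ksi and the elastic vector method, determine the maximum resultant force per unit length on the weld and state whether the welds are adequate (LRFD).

f_max ≈ 13.3 kip/in; adequate

Total weld length L_w = 21 in. Treat welds as unit-width lines.
Polar moment about centroid: J = 2[d³/12 + d(b/2)²] = 2[10.5³/12 + 10.5×2.75²] = 351.8 in³.
Direct shear f_v = P/L_w = 125 / 21 = 5.952 kip/in (vertical).
Torsion M = P·e = 125 × 4.5 = 562.5 kip·in.
Critical point at (x, y) = (2.75, 5.25) from centroid. f_tx = M·y/J = 8.396 kip/in; f_ty = M·x/J = 4.398 kip/in.
Resultant f_max = √[f_tx² + (f_v + f_ty)²] = √[8.396² + (5.952 + 4.398)²] = 13.33 kip/in.
Capacity per unit length: φr_n = 0.75 × 0.6 × 100 × (0.707 × 0.625) = 19.88 kip/in.
13.33 ≤ 19.88 → adequate.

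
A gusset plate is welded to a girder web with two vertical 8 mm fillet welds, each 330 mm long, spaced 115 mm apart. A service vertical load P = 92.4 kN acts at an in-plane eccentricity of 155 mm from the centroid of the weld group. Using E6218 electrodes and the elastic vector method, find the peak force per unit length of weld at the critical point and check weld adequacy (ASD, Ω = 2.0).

f_max ≈ 376 N/mm; adequate

E62XX → F_EXX = 620 MPa.
Total weld length L_w = 660 mm. Treat welds as unit-width lines.
Polar moment about centroid: J = 2[d³/12 + d(b/2)²] = 2[330³/12 + 330×57.5²] = 8172000 mm³.
Direct shear f_v = P/L_w = 92.4×10³ / 660 = 140 N/mm (vertical).
Torsion M = P·e = 92.4×10³ × 155 = 14322000 N·mm.
Critical point at (x, y) = (57.5, 165) from centroid. f_tx = M·y/J = 289.2 N/mm; f_ty = M·x/J = 100.8 N/mm.
Resultant f_max = √[f_tx² + (f_v + f_ty)²] = √[289.2² + (140 + 100.8)²] = 376.3 N/mm.
Capacity per unit length: r_n/Ω = (1/2.0) × 0.6 × 620 × (0.707 × 8) = 1052 N/mm.
376.3 ≤ 1052 → adequate.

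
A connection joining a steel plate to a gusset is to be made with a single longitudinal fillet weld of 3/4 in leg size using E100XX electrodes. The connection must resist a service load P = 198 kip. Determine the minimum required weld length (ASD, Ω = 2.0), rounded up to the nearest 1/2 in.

E100XX → F_EXX = 100 ksi.
Throat t_e = 0.707 × 0.75 = 0.5302 in.
r_n/Ω = (0.6 × 100 × 0.5302) / 2.0 = 15.91 kip/in.
L_req = P / (r_n/Ω) = 198 / 15.91 = 12.45 in total.
Round up → use L = 12.5 in.

L = 12.5 in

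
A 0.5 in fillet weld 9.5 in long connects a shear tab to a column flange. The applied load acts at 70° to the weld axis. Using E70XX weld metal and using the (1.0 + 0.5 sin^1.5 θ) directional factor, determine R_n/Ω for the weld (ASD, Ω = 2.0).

E70XX → F_EXX = 70 ksi.
t_e = 0.707 × 0.5 = 0.3535 in; A_we = 0.3535 × 9.5 = 3.358 in².
Directional factor: 1.0 + 0.5 sin^1.5(70°) = 1.455.
F_nw = 0.6 × 70 × 1.455 = 61.13 ksi.
R_n/Ω = (61.13 × 3.358) / 2.0 = 102.6 kips.

R_n/Ω ≈ 103 kips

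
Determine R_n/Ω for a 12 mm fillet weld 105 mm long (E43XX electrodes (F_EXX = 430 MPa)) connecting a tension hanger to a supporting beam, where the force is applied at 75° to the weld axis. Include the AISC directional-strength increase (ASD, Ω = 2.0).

R_n/Ω ≈ 169 kN

t_e = 0.707 × 12 = 8.484 mm; A_we = 8.484 × 105 = 890.8 mm².
Directional factor: 1.0 + 0.5 sin^1.5(75°) = 1.475.
F_nw = 0.6 × 430 × 1.475 = 380.5 MPa.
R_n/Ω = (380.5 × 890.8) / 2.0 × 10⁻³ = 169.5 kN.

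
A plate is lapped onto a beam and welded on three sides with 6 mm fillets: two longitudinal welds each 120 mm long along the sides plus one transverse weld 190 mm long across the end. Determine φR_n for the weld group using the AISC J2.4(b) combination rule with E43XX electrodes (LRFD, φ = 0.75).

E43XX → F_EXX = 430 MPa.
t_e = 0.707 × 6 = 4.242 mm.
R_nwl = 0.6 × 430 × 4.242 × 240 × 10⁻³ = 262.7 kN (longitudinal, 2 welds).
R_nwt = 0.6 × 430 × 4.242 × 190 × 10⁻³ = 207.9 kN (transverse, base value).
(i) R_nwl + R_nwt = 470.6 kN; (ii) 0.85 R_nwl + 1.5 R_nwt = 535.2 kN.
R_n = max = 535.2 kN [governs: (ii)]; φR_n = 401.4 kN.

φR_n ≈ 401 kN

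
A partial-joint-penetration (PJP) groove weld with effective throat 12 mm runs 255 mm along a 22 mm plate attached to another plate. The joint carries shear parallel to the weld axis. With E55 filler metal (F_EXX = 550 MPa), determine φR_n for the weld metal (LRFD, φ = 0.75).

Effective throat (given) t_e = 12 mm.
A_we = 12 × 255 = 3060 mm².
F_nw = 0.6 F_EXX = 330 MPa.
φR_n = 0.75 × 330 × 3060 × 10⁻³ = 757.4 kN.

φR_n ≈ 757 kN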